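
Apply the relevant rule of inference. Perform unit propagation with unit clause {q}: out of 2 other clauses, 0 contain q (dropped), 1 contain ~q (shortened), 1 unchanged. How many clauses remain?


Satisfied (removed): 0
Shortened (remain): 1
Unchanged (remain): 1
Remaining = 1 + 1 = 2

2


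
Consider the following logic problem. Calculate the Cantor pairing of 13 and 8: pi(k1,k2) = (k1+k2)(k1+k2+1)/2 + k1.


k1 + k2 = 21
(k1+k2)(k1+k2+1)/2 = 21 * 22 / 2 = 231
pi = 231 + 13 = 244

244


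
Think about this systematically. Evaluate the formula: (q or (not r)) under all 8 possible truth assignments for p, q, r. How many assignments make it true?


Check all 8 assignments:
p=0, q=0, r=0: 1
p=0, q=0, r=1: 0
p=0, q=1, r=0: 1
p=0, q=1, r=1: 1
p=1, q=0, r=0: 1
p=1, q=0, r=1: 0
p=1, q=1, r=0: 1
p=1, q=1, r=1: 1
Count of True = 6

6


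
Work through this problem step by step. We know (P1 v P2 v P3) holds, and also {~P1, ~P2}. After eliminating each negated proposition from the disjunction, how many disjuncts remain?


Original disjuncts (3): P1, P2, P3
Negated (eliminate): ~P1, ~P2
Remaining disjuncts: P3
Count = 3 - 2 = 1

1


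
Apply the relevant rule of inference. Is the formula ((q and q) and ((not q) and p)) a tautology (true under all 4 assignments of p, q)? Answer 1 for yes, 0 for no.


Check all 4 assignments:
p=0, q=0: 0
p=0, q=1: 0
p=1, q=0: 0
p=1, q=1: 0
Satisfying count = 0/4.
Tautology iff count = 4: no.

0


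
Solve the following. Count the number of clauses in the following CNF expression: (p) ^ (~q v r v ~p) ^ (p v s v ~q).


A CNF formula is a conjunction of clauses.
Clauses are separated by ^.
Counting the conjuncts: 3 clauses.

3


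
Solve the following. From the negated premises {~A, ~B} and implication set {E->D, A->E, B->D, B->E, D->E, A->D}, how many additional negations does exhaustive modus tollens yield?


Initial negated facts: {~A, ~B}
Apply modus tollens to closure:
  (no implication fires)
Final negated: {~A, ~B}
New negations: {(none)}
Count = 0

0


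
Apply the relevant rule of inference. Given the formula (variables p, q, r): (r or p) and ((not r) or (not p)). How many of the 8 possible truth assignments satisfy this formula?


Evaluate all 8 assignments for p, q, r:
p=0, q=0, r=0: 0
p=0, q=0, r=1: 1
p=0, q=1, r=0: 0
p=0, q=1, r=1: 1
p=1, q=0, r=0: 1
p=1, q=0, r=1: 0
p=1, q=1, r=0: 1
p=1, q=1, r=1: 0
Satisfying count = 4

4


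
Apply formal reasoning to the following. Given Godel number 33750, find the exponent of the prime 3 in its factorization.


Factorize 33750 by dividing by 3 repeatedly.
Division steps: 3 divides 33750 exactly 3 time(s).
Exponent of 3 = 3

3


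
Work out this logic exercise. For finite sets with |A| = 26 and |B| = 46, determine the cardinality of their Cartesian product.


The Cartesian product A x B contains all ordered pairs (a, b).
|A x B| = |A| * |B| = 26 * 46 = 1196

1196


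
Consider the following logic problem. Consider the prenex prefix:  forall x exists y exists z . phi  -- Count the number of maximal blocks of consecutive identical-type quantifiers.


Quantifier-type sequence: A E E  (A=forall, E=exists)
Group into maximal same-type runs:
  Ax1 | Ex2
Number of blocks = 2

2


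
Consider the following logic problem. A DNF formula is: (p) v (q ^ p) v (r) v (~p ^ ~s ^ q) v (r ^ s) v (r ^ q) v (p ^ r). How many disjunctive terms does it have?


A DNF formula is a disjunction of terms (conjunctions).
Terms are separated by v.
Counting the disjuncts: 7 terms.

7


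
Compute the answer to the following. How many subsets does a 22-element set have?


The power set of a set with n elements has 2^n elements.
|P(S)| = 2^22 = 4194304

4194304


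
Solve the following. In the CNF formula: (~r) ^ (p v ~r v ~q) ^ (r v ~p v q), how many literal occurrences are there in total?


Counting literals in each clause:
Clause 1: 1 literal(s)
Clause 2: 3 literal(s)
Clause 3: 3 literal(s)
Total = 7

7


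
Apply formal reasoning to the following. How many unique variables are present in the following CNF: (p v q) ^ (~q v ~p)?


Identify each variable that appears in the formula.
Variables found: p, q
Count = 2

2


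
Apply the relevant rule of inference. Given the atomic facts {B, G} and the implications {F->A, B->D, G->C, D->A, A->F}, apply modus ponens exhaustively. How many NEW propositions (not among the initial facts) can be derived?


Initial facts: {B, G}
Apply modus ponens to closure:
  B and B->D  =>  D
  G and G->C  =>  C
  D and D->A  =>  A
  A and A->F  =>  F
Final known: {A, B, C, D, F, G}
New propositions: {A, C, D, F}
Count = 4

4


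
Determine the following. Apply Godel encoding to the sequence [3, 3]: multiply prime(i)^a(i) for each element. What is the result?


Encode each element as an exponent of the corresponding prime:
  2^3 = 8
  3^3 = 27
Product = 8 * 27 = 216

216


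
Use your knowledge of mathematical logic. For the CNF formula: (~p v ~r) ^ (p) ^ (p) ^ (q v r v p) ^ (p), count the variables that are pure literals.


Check each variable for pure literal status:
p: mixed (not pure)
q: pure positive
r: mixed (not pure)
Pure literal count = 1

1


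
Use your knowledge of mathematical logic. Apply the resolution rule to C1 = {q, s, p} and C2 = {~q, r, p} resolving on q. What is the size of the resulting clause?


Remove q from C1 and ~q from C2.
C1 remainder: {s, p}
C2 remainder: {r, p}
Union (resolvent): {p, r, s}
Resolvent has 3 literal(s).

3


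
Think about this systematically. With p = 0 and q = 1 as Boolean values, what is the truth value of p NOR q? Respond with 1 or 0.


p = 0, q = 1
Operation: p NOR q
Evaluate: 0 NOR 1 = 0

0


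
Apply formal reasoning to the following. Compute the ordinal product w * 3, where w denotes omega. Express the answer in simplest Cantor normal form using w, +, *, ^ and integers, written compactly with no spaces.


Compute w * 3.
Ordinal * is associative and left-distributive over +, but NOT commutative; for finite n>1, n*w = w but w*n stays w*n.
w * 3 means 3 copies of w concatenated: w*3.
Result = w*3

w*3


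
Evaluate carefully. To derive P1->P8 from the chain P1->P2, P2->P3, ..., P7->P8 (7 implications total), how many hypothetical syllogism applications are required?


With 7 implications in a chain connecting 8 propositions:
P1->P2, P2->P3, ..., P7->P8
Steps needed = (number of implications) - 1 = 7 - 1 = 6

6


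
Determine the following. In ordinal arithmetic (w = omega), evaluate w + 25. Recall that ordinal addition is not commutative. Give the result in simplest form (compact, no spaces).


Compute w + 25.
Ordinal + is associative but NOT commutative; for finite n>0, n + w = w but w + n stays w+n.
w + 25 is already in normal form (a successor ordinal beyond w).
Result = w+25

w+25


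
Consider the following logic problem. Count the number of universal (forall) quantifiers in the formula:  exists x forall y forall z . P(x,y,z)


Quantifier prefix: exists x forall y forall z
Mark each quantifier type:
  E U U
Universal count = 2, Existential count = 1
Asked for universal (forall) quantifiers: 2

2


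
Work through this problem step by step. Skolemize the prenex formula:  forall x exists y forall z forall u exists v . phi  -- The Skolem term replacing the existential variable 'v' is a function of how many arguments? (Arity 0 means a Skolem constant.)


Quantifier prefix: forall x exists y forall z forall u exists v
'v' is existentially quantified at position 5.
Universal variables preceding it: x, z, u
Skolem function arity = 3

3


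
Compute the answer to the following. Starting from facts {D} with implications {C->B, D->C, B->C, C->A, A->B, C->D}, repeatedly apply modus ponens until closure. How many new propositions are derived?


Initial facts: {D}
Apply modus ponens to closure:
  D and D->C  =>  C
  C and C->A  =>  A
  A and A->B  =>  B
Final known: {A, B, C, D}
New propositions: {A, B, C}
Count = 3

3


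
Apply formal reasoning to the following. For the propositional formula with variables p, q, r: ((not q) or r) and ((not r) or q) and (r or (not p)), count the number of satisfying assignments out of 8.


Evaluate all 8 assignments for p, q, r:
p=0, q=0, r=0: 1
p=0, q=0, r=1: 0
p=0, q=1, r=0: 0
p=0, q=1, r=1: 1
p=1, q=0, r=0: 0
p=1, q=0, r=1: 0
p=1, q=1, r=0: 0
p=1, q=1, r=1: 1
Satisfying count = 3

3


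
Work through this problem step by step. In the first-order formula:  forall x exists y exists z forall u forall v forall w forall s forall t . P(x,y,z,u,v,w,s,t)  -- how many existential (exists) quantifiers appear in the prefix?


Quantifier prefix: forall x exists y exists z forall u forall v forall w forall s forall t
Mark each quantifier type:
  U E E U U U U U
Universal count = 6, Existential count = 2
Asked for existential (exists) quantifiers: 2

2


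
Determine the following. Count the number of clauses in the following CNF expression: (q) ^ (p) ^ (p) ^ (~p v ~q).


A CNF formula is a conjunction of clauses.
Clauses are separated by ^.
Counting the conjuncts: 4 clauses.

4


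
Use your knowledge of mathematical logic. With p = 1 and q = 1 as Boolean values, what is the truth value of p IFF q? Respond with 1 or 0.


p = 1, q = 1
Operation: p IFF q
Evaluate: 1 IFF 1 = 1

1


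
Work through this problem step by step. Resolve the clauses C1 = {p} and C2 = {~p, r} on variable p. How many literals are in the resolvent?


Remove p from C1 and ~p from C2.
C1 remainder: {}
C2 remainder: {r}
Union (resolvent): {r}
Resolvent has 1 literal(s).

1


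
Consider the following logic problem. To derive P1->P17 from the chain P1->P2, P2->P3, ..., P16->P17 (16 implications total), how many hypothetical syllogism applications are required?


With 16 implications in a chain connecting 17 propositions:
P1->P2, P2->P3, ..., P16->P17
Steps needed = (number of implications) - 1 = 16 - 1 = 15

15


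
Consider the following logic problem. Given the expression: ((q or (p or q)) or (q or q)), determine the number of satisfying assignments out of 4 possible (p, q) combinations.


Check all 4 assignments:
p=0, q=0: 0
p=0, q=1: 1
p=1, q=0: 1
p=1, q=1: 1
Count of True = 3

3


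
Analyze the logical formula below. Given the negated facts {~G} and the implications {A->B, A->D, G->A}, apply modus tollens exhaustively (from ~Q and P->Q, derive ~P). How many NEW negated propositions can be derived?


Initial negated facts: {~G}
Apply modus tollens to closure:
  (no implication fires)
Final negated: {~G}
New negations: {(none)}
Count = 0

0


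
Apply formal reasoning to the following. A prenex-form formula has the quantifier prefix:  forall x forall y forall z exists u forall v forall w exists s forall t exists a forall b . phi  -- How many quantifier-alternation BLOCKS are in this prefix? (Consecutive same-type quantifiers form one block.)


Quantifier-type sequence: A A A E A A E A E A  (A=forall, E=exists)
Group into maximal same-type runs:
  Ax3 | Ex1 | Ax2 | Ex1 | Ax1 | Ex1 | Ax1
Number of blocks = 7

7


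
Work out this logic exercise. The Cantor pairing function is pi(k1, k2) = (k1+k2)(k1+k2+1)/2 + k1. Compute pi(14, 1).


k1 + k2 = 15
(k1+k2)(k1+k2+1)/2 = 15 * 16 / 2 = 120
pi = 120 + 14 = 134

134


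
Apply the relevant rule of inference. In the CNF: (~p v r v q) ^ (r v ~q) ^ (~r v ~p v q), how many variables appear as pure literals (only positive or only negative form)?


Check each variable for pure literal status:
p: pure negative
q: mixed (not pure)
r: mixed (not pure)
Pure literal count = 1

1


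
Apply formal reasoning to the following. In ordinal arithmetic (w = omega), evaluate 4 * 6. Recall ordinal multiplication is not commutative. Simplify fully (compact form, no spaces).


Compute 4 * 6.
Ordinal * is associative and left-distributive over +, but NOT commutative; for finite n>1, n*w = w but w*n stays w*n.
Both finite; ordinal * agrees with natural *: 4 * 6 = 24.
Result = 24

24


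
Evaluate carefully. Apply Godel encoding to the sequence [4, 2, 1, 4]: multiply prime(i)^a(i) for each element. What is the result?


Encode each element as an exponent of the corresponding prime:
  2^4 = 16
  3^2 = 9
  5^1 = 5
  7^4 = 2401
Product = 16 * 9 * 5 * 2401 = 1728720

1728720


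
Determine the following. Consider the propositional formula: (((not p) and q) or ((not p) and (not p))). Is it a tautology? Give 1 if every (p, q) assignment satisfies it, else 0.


Check all 4 assignments:
p=0, q=0: 1
p=0, q=1: 1
p=1, q=0: 0
p=1, q=1: 0
Satisfying count = 2/4.
Tautology iff count = 4: no.

0


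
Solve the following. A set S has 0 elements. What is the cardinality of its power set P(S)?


The power set of a set with n elements has 2^n elements.
|P(S)| = 2^0 = 1

1


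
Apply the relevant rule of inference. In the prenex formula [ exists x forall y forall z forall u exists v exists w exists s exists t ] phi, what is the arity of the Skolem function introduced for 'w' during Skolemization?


Quantifier prefix: exists x forall y forall z forall u exists v exists w exists s exists t
'w' is existentially quantified at position 6.
Universal variables preceding it: y, z, u
Skolem function arity = 3

3


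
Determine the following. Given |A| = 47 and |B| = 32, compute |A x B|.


The Cartesian product A x B contains all ordered pairs (a, b).
|A x B| = |A| * |B| = 47 * 32 = 1504

1504


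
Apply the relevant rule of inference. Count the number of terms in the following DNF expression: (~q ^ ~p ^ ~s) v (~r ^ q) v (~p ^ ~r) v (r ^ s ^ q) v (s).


A DNF formula is a disjunction of terms (conjunctions).
Terms are separated by v.
Counting the disjuncts: 5 terms.

5


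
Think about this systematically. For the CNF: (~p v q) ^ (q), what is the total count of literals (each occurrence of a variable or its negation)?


Counting literals in each clause:
Clause 1: 2 literal(s)
Clause 2: 1 literal(s)
Total = 3

3


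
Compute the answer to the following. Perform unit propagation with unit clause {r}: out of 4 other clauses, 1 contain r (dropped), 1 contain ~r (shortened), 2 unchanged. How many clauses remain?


Satisfied (removed): 1
Shortened (remain): 1
Unchanged (remain): 2
Remaining = 1 + 2 = 3

3


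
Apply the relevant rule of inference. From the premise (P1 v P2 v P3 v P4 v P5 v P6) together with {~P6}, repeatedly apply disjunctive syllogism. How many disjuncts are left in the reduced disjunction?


Original disjuncts (6): P1, P2, P3, P4, P5, P6
Negated (eliminate): ~P6
Remaining disjuncts: P1, P2, P3, P4, P5
Count = 6 - 1 = 5

5


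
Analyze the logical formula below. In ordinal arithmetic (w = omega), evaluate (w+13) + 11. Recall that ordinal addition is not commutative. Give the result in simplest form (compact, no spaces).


Compute (w+13) + 11.
Ordinal + is associative but NOT commutative; for finite n>0, n + w = w but w + n stays w+n.
By associativity: (w+13) + 11 = w + (13+11) = w+24.
Result = w+24

w+24


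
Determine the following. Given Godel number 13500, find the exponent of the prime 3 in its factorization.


Factorize 13500 by dividing by 3 repeatedly.
Division steps: 3 divides 13500 exactly 3 time(s).
Exponent of 3 = 3

3


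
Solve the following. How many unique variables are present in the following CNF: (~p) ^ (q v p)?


Identify each variable that appears in the formula.
Variables found: p, q
Count = 2

2


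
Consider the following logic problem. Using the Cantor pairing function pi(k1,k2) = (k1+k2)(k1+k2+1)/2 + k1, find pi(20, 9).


k1 + k2 = 29
(k1+k2)(k1+k2+1)/2 = 29 * 30 / 2 = 435
pi = 435 + 20 = 455

455


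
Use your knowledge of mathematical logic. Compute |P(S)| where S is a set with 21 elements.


The power set of a set with n elements has 2^n elements.
|P(S)| = 2^21 = 2097152

2097152


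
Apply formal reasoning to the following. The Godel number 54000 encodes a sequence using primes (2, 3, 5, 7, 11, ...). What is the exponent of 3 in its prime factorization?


Factorize 54000 by dividing by 3 repeatedly.
Division steps: 3 divides 54000 exactly 3 time(s).
Exponent of 3 = 3

3


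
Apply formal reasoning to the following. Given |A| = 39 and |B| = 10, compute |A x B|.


The Cartesian product A x B contains all ordered pairs (a, b).
|A x B| = |A| * |B| = 39 * 10 = 390

390


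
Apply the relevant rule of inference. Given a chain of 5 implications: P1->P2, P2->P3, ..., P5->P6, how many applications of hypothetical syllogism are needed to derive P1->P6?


With 5 implications in a chain connecting 6 propositions:
P1->P2, P2->P3, ..., P5->P6
Steps needed = (number of implications) - 1 = 5 - 1 = 4

4


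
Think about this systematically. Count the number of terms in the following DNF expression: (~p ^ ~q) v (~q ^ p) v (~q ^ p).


A DNF formula is a disjunction of terms (conjunctions).
Terms are separated by v.
Counting the disjuncts: 3 terms.

3


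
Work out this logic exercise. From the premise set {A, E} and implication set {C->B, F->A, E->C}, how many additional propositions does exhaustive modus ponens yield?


Initial facts: {A, E}
Apply modus ponens to closure:
  E and E->C  =>  C
  C and C->B  =>  B
Final known: {A, B, C, E}
New propositions: {B, C}
Count = 2

2


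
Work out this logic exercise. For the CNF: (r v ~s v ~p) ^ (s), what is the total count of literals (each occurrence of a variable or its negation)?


Counting literals in each clause:
Clause 1: 3 literal(s)
Clause 2: 1 literal(s)
Total = 4

4


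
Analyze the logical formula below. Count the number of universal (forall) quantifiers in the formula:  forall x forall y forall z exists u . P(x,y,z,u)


Quantifier prefix: forall x forall y forall z exists u
Mark each quantifier type:
  U U U E
Universal count = 3, Existential count = 1
Asked for universal (forall) quantifiers: 3

3


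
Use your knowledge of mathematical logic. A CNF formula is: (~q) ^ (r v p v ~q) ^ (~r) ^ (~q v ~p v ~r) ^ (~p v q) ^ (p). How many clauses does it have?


A CNF formula is a conjunction of clauses.
Clauses are separated by ^.
Counting the conjuncts: 6 clauses.

6


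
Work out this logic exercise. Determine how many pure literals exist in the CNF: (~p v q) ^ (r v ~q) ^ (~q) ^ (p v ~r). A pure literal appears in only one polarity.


Check each variable for pure literal status:
p: mixed (not pure)
q: mixed (not pure)
r: mixed (not pure)
Pure literal count = 0

0


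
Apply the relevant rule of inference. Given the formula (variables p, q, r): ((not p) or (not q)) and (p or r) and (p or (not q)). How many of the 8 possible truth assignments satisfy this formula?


Evaluate all 8 assignments for p, q, r:
p=0, q=0, r=0: 0
p=0, q=0, r=1: 1
p=0, q=1, r=0: 0
p=0, q=1, r=1: 0
p=1, q=0, r=0: 1
p=1, q=0, r=1: 1
p=1, q=1, r=0: 0
p=1, q=1, r=1: 0
Satisfying count = 3

3


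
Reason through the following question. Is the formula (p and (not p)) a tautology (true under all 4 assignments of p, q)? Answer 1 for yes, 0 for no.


Check all 4 assignments:
p=0, q=0: 0
p=0, q=1: 0
p=1, q=0: 0
p=1, q=1: 0
Satisfying count = 0/4.
Tautology iff count = 4: no.

0


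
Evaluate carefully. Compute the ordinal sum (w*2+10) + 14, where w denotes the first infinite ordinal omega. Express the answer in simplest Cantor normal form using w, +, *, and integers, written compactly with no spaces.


Compute (w*2+10) + 14.
Ordinal + is associative but NOT commutative; for finite n>0, n + w = w but w + n stays w+n.
By associativity: (w*2+10) + 14 = w*2 + (10+14) = w*2+24.
Result = w*2+24

w*2+24


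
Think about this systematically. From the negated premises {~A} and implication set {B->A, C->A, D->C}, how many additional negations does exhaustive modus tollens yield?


Initial negated facts: {~A}
Apply modus tollens to closure:
  ~A and B->A  =>  ~B
  ~A and C->A  =>  ~C
  ~C and D->C  =>  ~D
Final negated: {~A, ~B, ~C, ~D}
New negations: {~B, ~C, ~D}
Count = 3

3


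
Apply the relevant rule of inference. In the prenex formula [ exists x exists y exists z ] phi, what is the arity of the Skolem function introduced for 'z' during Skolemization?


Quantifier prefix: exists x exists y exists z
'z' is existentially quantified at position 3.
No universal quantifiers precede it.
Skolem function arity = 0 (a Skolem constant)

0


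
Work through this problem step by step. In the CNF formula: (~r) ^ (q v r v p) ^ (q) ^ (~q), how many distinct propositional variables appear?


Identify each variable that appears in the formula.
Variables found: p, q, r
Count = 3

3


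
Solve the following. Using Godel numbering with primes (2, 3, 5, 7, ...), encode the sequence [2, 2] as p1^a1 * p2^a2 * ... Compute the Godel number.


Encode each element as an exponent of the corresponding prime:
  2^2 = 4
  3^2 = 9
Product = 4 * 9 = 36

36


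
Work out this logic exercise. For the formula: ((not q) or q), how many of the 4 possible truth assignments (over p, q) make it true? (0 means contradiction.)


Check all 4 assignments:
p=0, q=0: 1
p=0, q=1: 1
p=1, q=0: 1
p=1, q=1: 1
Count of True = 4

4


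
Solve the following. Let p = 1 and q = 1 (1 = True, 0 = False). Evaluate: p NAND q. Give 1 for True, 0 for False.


p = 1, q = 1
Operation: p NAND q
Evaluate: 1 NAND 1 = 0

0


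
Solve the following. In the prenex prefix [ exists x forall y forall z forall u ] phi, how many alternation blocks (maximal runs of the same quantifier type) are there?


Quantifier-type sequence: E A A A  (A=forall, E=exists)
Group into maximal same-type runs:
  Ex1 | Ax3
Number of blocks = 2

2


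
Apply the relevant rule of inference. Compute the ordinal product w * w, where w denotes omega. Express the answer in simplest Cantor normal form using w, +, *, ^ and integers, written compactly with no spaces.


Compute w * w.
Ordinal * is associative and left-distributive over +, but NOT commutative; for finite n>1, n*w = w but w*n stays w*n.
w * w = w^2 by definition.
Result = w^2

w^2


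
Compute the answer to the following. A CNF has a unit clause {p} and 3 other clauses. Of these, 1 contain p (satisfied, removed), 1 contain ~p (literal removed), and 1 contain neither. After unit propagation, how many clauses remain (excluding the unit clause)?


Satisfied (removed): 1
Shortened (remain): 1
Unchanged (remain): 1
Remaining = 1 + 1 = 2

2


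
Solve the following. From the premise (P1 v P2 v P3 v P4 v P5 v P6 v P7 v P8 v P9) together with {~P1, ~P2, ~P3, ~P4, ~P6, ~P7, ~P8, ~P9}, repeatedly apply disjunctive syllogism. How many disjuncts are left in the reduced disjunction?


Original disjuncts (9): P1, P2, P3, P4, P5, P6, P7, P8, P9
Negated (eliminate): ~P1, ~P2, ~P3, ~P4, ~P6, ~P7, ~P8, ~P9
Remaining disjuncts: P5
Count = 9 - 8 = 1

1


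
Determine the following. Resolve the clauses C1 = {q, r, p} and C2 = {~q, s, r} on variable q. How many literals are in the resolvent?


Remove q from C1 and ~q from C2.
C1 remainder: {r, p}
C2 remainder: {s, r}
Union (resolvent): {p, r, s}
Resolvent has 3 literal(s).

3


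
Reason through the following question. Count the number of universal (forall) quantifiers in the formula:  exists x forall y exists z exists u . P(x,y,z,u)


Quantifier prefix: exists x forall y exists z exists u
Mark each quantifier type:
  E U E E
Universal count = 1, Existential count = 3
Asked for universal (forall) quantifiers: 1

1


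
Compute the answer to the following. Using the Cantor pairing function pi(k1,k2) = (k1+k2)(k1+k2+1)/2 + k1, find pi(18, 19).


k1 + k2 = 37
(k1+k2)(k1+k2+1)/2 = 37 * 38 / 2 = 703
pi = 703 + 18 = 721

721


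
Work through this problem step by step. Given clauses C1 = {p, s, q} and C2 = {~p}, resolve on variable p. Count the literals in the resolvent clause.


Remove p from C1 and ~p from C2.
C1 remainder: {s, q}
C2 remainder: {}
Union (resolvent): {q, s}
Resolvent has 2 literal(s).

2


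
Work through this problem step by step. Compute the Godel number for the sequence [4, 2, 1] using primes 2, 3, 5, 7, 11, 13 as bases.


Encode each element as an exponent of the corresponding prime:
  2^4 = 16
  3^2 = 9
  5^1 = 5
Product = 16 * 9 * 5 = 720

720


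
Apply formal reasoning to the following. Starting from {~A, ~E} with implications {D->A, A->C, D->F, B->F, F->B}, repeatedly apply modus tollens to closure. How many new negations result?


Initial negated facts: {~A, ~E}
Apply modus tollens to closure:
  ~A and D->A  =>  ~D
Final negated: {~A, ~D, ~E}
New negations: {~D}
Count = 1

1


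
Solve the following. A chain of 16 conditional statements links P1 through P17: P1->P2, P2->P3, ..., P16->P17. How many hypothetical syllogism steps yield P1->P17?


With 16 implications in a chain connecting 17 propositions:
P1->P2, P2->P3, ..., P16->P17
Steps needed = (number of implications) - 1 = 16 - 1 = 15

15


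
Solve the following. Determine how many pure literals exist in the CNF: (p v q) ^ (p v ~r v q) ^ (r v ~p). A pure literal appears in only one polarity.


Check each variable for pure literal status:
p: mixed (not pure)
q: pure positive
r: mixed (not pure)
Pure literal count = 1

1


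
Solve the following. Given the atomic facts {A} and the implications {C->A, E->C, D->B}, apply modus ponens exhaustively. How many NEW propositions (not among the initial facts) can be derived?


Initial facts: {A}
Apply modus ponens to closure:
  (no implication fires)
Final known: {A}
New propositions: {(none)}
Count = 0

0


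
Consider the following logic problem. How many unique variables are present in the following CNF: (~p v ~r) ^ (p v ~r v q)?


Identify each variable that appears in the formula.
Variables found: p, q, r
Count = 3

3


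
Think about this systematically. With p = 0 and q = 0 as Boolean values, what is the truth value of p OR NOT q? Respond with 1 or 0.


p = 0, q = 0
Operation: p OR NOT q
Evaluate: 0 OR NOT 0 = 1

1


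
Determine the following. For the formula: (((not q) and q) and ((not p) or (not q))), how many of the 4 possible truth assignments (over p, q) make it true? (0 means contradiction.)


Check all 4 assignments:
p=0, q=0: 0
p=0, q=1: 0
p=1, q=0: 0
p=1, q=1: 0
Count of True = 0

0


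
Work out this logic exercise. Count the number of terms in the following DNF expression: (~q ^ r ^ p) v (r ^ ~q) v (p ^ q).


A DNF formula is a disjunction of terms (conjunctions).
Terms are separated by v.
Counting the disjuncts: 3 terms.

3


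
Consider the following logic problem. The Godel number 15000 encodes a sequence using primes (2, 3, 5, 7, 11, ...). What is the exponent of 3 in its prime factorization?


Factorize 15000 by dividing by 3 repeatedly.
Division steps: 3 divides 15000 exactly 1 time(s).
Exponent of 3 = 1

1


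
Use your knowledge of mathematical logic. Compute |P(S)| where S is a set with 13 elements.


The power set of a set with n elements has 2^n elements.
|P(S)| = 2^13 = 8192

8192


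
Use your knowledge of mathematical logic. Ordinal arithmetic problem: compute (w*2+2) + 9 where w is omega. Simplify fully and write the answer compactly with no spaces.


Compute (w*2+2) + 9.
Ordinal + is associative but NOT commutative; for finite n>0, n + w = w but w + n stays w+n.
By associativity: (w*2+2) + 9 = w*2 + (2+9) = w*2+11.
Result = w*2+11

w*2+11


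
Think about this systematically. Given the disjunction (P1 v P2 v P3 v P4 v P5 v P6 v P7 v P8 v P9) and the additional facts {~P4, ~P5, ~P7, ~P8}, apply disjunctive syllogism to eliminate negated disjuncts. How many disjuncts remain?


Original disjuncts (9): P1, P2, P3, P4, P5, P6, P7, P8, P9
Negated (eliminate): ~P4, ~P5, ~P7, ~P8
Remaining disjuncts: P1, P2, P3, P6, P9
Count = 9 - 4 = 5

5


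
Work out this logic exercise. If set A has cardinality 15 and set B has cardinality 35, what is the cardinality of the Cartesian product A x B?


The Cartesian product A x B contains all ordered pairs (a, b).
|A x B| = |A| * |B| = 15 * 35 = 525

525


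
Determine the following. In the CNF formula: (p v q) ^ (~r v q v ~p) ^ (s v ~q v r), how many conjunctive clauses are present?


A CNF formula is a conjunction of clauses.
Clauses are separated by ^.
Counting the conjuncts: 3 clauses.

3


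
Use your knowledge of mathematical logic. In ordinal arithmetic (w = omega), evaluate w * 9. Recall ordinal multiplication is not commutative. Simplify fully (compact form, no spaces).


Compute w * 9.
Ordinal * is associative and left-distributive over +, but NOT commutative; for finite n>1, n*w = w but w*n stays w*n.
w * 9 means 9 copies of w concatenated: w*9.
Result = w*9

w*9


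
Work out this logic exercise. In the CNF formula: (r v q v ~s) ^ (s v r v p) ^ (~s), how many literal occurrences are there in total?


Counting literals in each clause:
Clause 1: 3 literal(s)
Clause 2: 3 literal(s)
Clause 3: 1 literal(s)
Total = 7

7


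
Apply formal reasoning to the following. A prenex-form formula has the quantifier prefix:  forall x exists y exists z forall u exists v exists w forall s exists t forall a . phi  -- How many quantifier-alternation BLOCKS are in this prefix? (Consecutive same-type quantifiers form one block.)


Quantifier-type sequence: A E E A E E A E A  (A=forall, E=exists)
Group into maximal same-type runs:
  Ax1 | Ex2 | Ax1 | Ex2 | Ax1 | Ex1 | Ax1
Number of blocks = 7

7


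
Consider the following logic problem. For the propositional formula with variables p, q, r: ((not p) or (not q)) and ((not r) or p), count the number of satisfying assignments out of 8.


Evaluate all 8 assignments for p, q, r:
p=0, q=0, r=0: 1
p=0, q=0, r=1: 0
p=0, q=1, r=0: 1
p=0, q=1, r=1: 0
p=1, q=0, r=0: 1
p=1, q=0, r=1: 1
p=1, q=1, r=0: 0
p=1, q=1, r=1: 0
Satisfying count = 4

4


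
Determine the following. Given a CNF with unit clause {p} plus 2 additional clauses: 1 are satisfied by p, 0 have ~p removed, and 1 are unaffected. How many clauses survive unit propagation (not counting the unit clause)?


Satisfied (removed): 1
Shortened (remain): 0
Unchanged (remain): 1
Remaining = 0 + 1 = 1

1


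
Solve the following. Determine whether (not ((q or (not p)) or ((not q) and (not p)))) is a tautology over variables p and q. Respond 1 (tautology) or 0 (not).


Check all 4 assignments:
p=0, q=0: 0
p=0, q=1: 0
p=1, q=0: 1
p=1, q=1: 0
Satisfying count = 1/4.
Tautology iff count = 4: no.

0


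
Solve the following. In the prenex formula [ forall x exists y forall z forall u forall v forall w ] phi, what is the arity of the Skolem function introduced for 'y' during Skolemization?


Quantifier prefix: forall x exists y forall z forall u forall v forall w
'y' is existentially quantified at position 2.
Universal variables preceding it: x
Skolem function arity = 1

1


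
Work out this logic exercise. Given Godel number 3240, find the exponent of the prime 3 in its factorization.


Factorize 3240 by dividing by 3 repeatedly.
Division steps: 3 divides 3240 exactly 4 time(s).
Exponent of 3 = 4

4


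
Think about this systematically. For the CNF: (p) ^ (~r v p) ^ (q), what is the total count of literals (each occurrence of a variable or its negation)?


Counting literals in each clause:
Clause 1: 1 literal(s)
Clause 2: 2 literal(s)
Clause 3: 1 literal(s)
Total = 4

4


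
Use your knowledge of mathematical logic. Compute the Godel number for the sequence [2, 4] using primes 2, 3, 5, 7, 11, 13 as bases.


Encode each element as an exponent of the corresponding prime:
  2^2 = 4
  3^4 = 81
Product = 4 * 81 = 324

324


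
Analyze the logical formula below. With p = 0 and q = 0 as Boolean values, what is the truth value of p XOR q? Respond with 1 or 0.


p = 0, q = 0
Operation: p XOR q
Evaluate: 0 XOR 0 = 0

0


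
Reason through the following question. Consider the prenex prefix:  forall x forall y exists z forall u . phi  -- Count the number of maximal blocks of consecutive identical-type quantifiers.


Quantifier-type sequence: A A E A  (A=forall, E=exists)
Group into maximal same-type runs:
  Ax2 | Ex1 | Ax1
Number of blocks = 3

3


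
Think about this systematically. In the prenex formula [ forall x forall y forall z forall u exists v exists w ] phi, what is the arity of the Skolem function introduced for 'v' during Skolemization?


Quantifier prefix: forall x forall y forall z forall u exists v exists w
'v' is existentially quantified at position 5.
Universal variables preceding it: x, y, z, u
Skolem function arity = 4

4


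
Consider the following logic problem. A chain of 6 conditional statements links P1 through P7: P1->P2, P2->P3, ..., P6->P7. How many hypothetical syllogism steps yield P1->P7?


With 6 implications in a chain connecting 7 propositions:
P1->P2, P2->P3, ..., P6->P7
Steps needed = (number of implications) - 1 = 6 - 1 = 5

5


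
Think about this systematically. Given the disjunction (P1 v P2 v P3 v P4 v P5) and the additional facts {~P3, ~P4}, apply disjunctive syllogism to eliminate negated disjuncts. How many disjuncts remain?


Original disjuncts (5): P1, P2, P3, P4, P5
Negated (eliminate): ~P3, ~P4
Remaining disjuncts: P1, P2, P5
Count = 5 - 2 = 3

3


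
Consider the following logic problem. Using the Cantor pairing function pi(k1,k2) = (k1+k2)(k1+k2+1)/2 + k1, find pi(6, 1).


k1 + k2 = 7
(k1+k2)(k1+k2+1)/2 = 7 * 8 / 2 = 28
pi = 28 + 6 = 34

34


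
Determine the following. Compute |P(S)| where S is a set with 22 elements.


The power set of a set with n elements has 2^n elements.
|P(S)| = 2^22 = 4194304

4194304


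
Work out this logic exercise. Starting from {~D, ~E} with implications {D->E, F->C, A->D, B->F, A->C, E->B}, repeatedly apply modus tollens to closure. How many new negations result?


Initial negated facts: {~D, ~E}
Apply modus tollens to closure:
  ~D and A->D  =>  ~A
Final negated: {~A, ~D, ~E}
New negations: {~A}
Count = 1

1


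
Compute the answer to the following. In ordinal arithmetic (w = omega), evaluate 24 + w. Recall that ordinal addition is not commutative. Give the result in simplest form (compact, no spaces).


Compute 24 + w.
Ordinal + is associative but NOT commutative; for finite n>0, n + w = w but w + n stays w+n.
Any finite left addend is absorbed by w on the right: 24 + w = w.
Result = w

w


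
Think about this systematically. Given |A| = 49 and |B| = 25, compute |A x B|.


The Cartesian product A x B contains all ordered pairs (a, b).
|A x B| = |A| * |B| = 49 * 25 = 1225

1225


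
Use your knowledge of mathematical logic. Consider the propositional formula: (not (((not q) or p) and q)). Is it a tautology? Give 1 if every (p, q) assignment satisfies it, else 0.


Check all 4 assignments:
p=0, q=0: 1
p=0, q=1: 1
p=1, q=0: 1
p=1, q=1: 0
Satisfying count = 3/4.
Tautology iff count = 4: no.

0


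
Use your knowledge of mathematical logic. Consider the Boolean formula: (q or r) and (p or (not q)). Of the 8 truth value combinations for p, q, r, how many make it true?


Evaluate all 8 assignments for p, q, r:
p=0, q=0, r=0: 0
p=0, q=0, r=1: 1
p=0, q=1, r=0: 0
p=0, q=1, r=1: 0
p=1, q=0, r=0: 0
p=1, q=0, r=1: 1
p=1, q=1, r=0: 1
p=1, q=1, r=1: 1
Satisfying count = 4

4


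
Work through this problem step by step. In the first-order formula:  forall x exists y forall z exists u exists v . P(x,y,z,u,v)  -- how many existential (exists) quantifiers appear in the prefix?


Quantifier prefix: forall x exists y forall z exists u exists v
Mark each quantifier type:
  U E U E E
Universal count = 2, Existential count = 3
Asked for existential (exists) quantifiers: 3

3


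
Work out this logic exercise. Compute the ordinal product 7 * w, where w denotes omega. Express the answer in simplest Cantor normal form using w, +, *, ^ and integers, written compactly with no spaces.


Compute 7 * w.
Ordinal * is associative and left-distributive over +, but NOT commutative; for finite n>1, n*w = w but w*n stays w*n.
For finite n>0, n * w = sup{n*k : k<w} = w. So 7 * w = w.
Result = w

w


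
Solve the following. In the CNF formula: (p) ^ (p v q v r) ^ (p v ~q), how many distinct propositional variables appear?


Identify each variable that appears in the formula.
Variables found: p, q, r
Count = 3

3


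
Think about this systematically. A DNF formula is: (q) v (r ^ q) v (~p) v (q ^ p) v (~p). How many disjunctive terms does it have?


A DNF formula is a disjunction of terms (conjunctions).
Terms are separated by v.
Counting the disjuncts: 5 terms.

5


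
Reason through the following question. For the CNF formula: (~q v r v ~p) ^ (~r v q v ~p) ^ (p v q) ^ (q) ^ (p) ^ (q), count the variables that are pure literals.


Check each variable for pure literal status:
p: mixed (not pure)
q: mixed (not pure)
r: mixed (not pure)
Pure literal count = 0

0


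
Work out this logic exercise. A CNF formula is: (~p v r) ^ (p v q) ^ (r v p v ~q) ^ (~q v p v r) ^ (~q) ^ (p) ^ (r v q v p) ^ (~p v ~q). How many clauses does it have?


A CNF formula is a conjunction of clauses.
Clauses are separated by ^.
Counting the conjuncts: 8 clauses.

8


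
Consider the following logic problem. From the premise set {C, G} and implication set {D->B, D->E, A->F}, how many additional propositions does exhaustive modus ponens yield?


Initial facts: {C, G}
Apply modus ponens to closure:
  (no implication fires)
Final known: {C, G}
New propositions: {(none)}
Count = 0

0


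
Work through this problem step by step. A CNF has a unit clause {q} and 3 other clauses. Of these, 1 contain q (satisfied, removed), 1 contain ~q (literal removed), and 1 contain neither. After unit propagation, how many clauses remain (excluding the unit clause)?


Satisfied (removed): 1
Shortened (remain): 1
Unchanged (remain): 1
Remaining = 1 + 1 = 2

2


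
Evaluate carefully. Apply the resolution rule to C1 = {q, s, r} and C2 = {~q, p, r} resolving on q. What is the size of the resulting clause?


Remove q from C1 and ~q from C2.
C1 remainder: {s, r}
C2 remainder: {p, r}
Union (resolvent): {p, r, s}
Resolvent has 3 literal(s).

3


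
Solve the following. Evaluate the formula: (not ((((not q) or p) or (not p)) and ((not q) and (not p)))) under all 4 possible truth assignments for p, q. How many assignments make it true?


Check all 4 assignments:
p=0, q=0: 0
p=0, q=1: 1
p=1, q=0: 1
p=1, q=1: 1
Count of True = 3

3


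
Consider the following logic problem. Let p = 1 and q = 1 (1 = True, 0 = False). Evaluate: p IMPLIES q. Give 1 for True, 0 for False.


p = 1, q = 1
Operation: p IMPLIES q
Evaluate: 1 IMPLIES 1 = 1

1


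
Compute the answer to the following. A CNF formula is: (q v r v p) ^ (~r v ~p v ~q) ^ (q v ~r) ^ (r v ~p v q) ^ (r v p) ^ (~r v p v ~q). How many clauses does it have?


A CNF formula is a conjunction of clauses.
Clauses are separated by ^.
Counting the conjuncts: 6 clauses.

6


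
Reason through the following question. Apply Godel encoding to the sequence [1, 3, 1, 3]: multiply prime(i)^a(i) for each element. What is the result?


Encode each element as an exponent of the corresponding prime:
  2^1 = 2
  3^3 = 27
  5^1 = 5
  7^3 = 343
Product = 2 * 27 * 5 * 343 = 92610

92610


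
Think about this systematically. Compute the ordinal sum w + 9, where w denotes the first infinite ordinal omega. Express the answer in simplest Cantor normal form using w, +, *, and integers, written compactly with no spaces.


Compute w + 9.
Ordinal + is associative but NOT commutative; for finite n>0, n + w = w but w + n stays w+n.
w + 9 is already in normal form (a successor ordinal beyond w).
Result = w+9

w+9


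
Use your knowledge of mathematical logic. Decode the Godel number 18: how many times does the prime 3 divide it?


Factorize 18 by dividing by 3 repeatedly.
Division steps: 3 divides 18 exactly 2 time(s).
Exponent of 3 = 2

2


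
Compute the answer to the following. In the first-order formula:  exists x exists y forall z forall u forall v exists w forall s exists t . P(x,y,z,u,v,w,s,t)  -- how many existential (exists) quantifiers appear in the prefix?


Quantifier prefix: exists x exists y forall z forall u forall v exists w forall s exists t
Mark each quantifier type:
  E E U U U E U E
Universal count = 4, Existential count = 4
Asked for existential (exists) quantifiers: 4

4
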